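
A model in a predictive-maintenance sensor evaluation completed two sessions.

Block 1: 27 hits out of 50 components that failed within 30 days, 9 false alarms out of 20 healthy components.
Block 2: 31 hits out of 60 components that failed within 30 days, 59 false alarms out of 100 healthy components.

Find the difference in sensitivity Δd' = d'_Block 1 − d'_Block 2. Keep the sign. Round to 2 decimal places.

Block 1: z(0.5400) = 0.100, z(0.4500) = -0.126, d' = 0.226
Block 2: z(0.5167) = 0.042, z(0.5900) = 0.228, d' = -0.186
Δd' = d'_Block 1 − d'_Block 2 = 0.226 − (-0.186) = 0.412
Block 1 has the higher sensitivity.

Δd' = 0.41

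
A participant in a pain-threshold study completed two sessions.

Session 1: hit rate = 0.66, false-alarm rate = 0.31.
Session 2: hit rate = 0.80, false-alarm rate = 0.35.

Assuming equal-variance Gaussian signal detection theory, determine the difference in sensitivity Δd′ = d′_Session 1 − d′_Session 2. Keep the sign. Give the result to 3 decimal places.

Δd′ = -0.319

Session 1: z(0.66) = 0.4125, z(0.31) = -0.4959, d' = 0.9084
Session 2: z(0.80) = 0.8416, z(0.35) = -0.3853, d' = 1.2269
Δd' = d'_Session 1 − d'_Session 2 = 0.9084 − 1.2269 = -0.3185
Session 2 has the higher sensitivity.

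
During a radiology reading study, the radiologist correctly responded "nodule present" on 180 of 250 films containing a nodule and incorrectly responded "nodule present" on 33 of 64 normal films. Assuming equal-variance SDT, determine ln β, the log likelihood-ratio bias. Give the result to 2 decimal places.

ln β = -0.17

H = 180/250 = 0.7200
FA = 33/64 = 0.5156
Φ⁻¹(H) = 0.583
Φ⁻¹(FA) = 0.039
ln β = −½·[z(H)² − z(FA)²] = −0.5 × (0.340 − 0.002) = -0.169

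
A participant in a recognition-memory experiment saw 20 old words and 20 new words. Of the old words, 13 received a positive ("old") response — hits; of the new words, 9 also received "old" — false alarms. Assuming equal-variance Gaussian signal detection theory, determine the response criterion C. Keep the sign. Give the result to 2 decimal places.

C = -0.13

H = 13/20 = 0.6500
FA = 9/20 = 0.4500
Φ⁻¹(H) = Φ⁻¹(0.6500) = 0.3853
Φ⁻¹(FA) = Φ⁻¹(0.4500) = -0.1257
c = −½·[z(H) + z(FA)] = −0.5 × (0.3853 + (-0.1257)) = -0.1298
c < 0: the participant has a liberal response bias.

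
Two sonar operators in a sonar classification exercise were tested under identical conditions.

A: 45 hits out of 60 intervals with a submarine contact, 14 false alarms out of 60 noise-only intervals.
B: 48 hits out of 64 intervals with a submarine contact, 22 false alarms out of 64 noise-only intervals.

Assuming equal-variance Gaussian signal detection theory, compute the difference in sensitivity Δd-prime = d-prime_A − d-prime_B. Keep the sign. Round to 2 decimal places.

A: z(0.7500) = 0.674, z(0.2333) = -0.728, d' = 1.402
B: z(0.7500) = 0.674, z(0.3438) = -0.402, d' = 1.076
Δd' = d'_A − d'_B = 1.402 − 1.076 = 0.326
A has the higher sensitivity.

Δd-prime = 0.33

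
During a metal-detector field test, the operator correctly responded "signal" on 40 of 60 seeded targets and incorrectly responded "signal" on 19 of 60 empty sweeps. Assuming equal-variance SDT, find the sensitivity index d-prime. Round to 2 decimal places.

d-prime = 0.91

H = 40/60 = 0.6667
FA = 19/60 = 0.3167
z(H) = 0.431
z(FA) = -0.477
d' = z(H) − z(FA) = 0.431 − (-0.477) = 0.908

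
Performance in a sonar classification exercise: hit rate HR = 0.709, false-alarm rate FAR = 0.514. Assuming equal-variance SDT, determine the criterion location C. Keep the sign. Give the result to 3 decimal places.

C = -0.293

z(0.709) = 0.5505, z(0.514) = 0.0351
c = −½·[z(H) + z(FA)] = −0.5 × (0.5505 + 0.0351) = -0.2928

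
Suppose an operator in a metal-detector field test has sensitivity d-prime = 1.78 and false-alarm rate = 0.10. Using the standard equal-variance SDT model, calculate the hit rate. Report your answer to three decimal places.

hit rate = 0.691

z(false-alarm rate) = z(0.10) = -1.2816
z(H) = z(FA) + d' = -1.2816 + 1.78 = 0.4984
hit rate = Φ(0.4984) = 0.6909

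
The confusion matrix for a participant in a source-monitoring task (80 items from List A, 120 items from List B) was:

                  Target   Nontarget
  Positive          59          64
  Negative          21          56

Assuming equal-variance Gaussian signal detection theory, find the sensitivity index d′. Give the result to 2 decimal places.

H = 59/80 = 0.7375
FA = 64/120 = 0.5333
z(H) = 0.636
z(FA) = 0.084
d' = z(H) − z(FA) = 0.636 − 0.084 = 0.552

d′ = 0.55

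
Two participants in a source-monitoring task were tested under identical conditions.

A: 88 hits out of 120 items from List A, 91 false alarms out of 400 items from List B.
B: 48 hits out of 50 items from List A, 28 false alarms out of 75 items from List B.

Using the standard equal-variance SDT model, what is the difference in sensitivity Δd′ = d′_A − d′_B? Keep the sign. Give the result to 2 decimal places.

A: z(0.7333) = 0.623, z(0.2275) = -0.747, d' = 1.370
B: z(0.9600) = 1.751, z(0.3733) = -0.323, d' = 2.074
Δd' = d'_A − d'_B = 1.370 − 2.074 = -0.704
B has the higher sensitivity.

Δd′ = -0.70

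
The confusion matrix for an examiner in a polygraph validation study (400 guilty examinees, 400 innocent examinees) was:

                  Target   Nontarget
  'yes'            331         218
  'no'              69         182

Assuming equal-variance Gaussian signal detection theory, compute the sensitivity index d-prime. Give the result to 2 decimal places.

H = 331/400 = 0.8275
FA = 218/400 = 0.5450
z(H) = 0.944
z(FA) = 0.113
d' = z(H) − z(FA) = 0.944 − 0.113 = 0.831

d-prime = 0.83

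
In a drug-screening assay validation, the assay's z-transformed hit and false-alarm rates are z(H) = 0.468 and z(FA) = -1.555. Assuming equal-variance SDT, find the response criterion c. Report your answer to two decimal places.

c = 0.54

c = −½·[z(H) + z(FA)] = −½·(0.468 + (-1.555)) = 0.5435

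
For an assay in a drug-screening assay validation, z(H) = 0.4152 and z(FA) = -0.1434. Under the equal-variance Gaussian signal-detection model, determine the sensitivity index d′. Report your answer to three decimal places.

d′ = 0.559

d' = z(H) − z(FA) = 0.4152 − (-0.1434) = 0.5586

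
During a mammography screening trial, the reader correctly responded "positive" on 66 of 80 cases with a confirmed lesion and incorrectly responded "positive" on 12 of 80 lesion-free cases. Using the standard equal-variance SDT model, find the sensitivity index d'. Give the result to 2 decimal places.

H = 66/80 = 0.8250
FA = 12/80 = 0.1500
z(0.8250) = 0.935, z(0.1500) = -1.036
d' = z(H) − z(FA) = 0.935 − (-1.036) = 1.971

d' = 1.97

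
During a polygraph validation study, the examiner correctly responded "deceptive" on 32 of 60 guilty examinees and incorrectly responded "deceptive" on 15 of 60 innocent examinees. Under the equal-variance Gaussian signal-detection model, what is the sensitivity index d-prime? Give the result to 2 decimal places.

d-prime = 0.76

H = 32/60 = 0.5333
FA = 15/60 = 0.2500
Φ⁻¹(H) = 0.084
Φ⁻¹(FA) = -0.674
d' = z(H) − z(FA) = 0.084 − (-0.674) = 0.758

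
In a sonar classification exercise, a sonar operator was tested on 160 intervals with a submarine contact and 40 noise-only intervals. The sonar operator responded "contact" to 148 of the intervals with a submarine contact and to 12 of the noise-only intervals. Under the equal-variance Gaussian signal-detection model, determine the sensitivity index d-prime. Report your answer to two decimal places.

H = 148/160 = 0.9250
FA = 12/40 = 0.3000
Φ⁻¹(H) = Φ⁻¹(0.9250) = 1.440
Φ⁻¹(FA) = Φ⁻¹(0.3000) = -0.524
d' = z(H) − z(FA) = 1.440 − (-0.524) = 1.964

d-prime = 1.96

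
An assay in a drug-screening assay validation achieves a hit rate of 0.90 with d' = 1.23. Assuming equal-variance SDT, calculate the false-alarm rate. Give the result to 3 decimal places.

false-alarm rate = 0.521

z(hit rate) = z(0.90) = 1.2816
z(FA) = z(H) − d' = 1.2816 − 1.23 = 0.0516
false-alarm rate = Φ(0.0516) = 0.5206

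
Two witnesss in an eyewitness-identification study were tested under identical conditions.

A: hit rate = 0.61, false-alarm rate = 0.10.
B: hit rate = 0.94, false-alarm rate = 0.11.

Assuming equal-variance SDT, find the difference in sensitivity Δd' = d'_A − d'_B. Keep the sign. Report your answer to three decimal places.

Δd' = -1.220

A: z(0.61) = 0.2793, z(0.10) = -1.2816, d' = 1.5609
B: z(0.94) = 1.5548, z(0.11) = -1.2265, d' = 2.7813
Δd' = d'_A − d'_B = 1.5609 − 2.7813 = -1.2204
B has the higher sensitivity.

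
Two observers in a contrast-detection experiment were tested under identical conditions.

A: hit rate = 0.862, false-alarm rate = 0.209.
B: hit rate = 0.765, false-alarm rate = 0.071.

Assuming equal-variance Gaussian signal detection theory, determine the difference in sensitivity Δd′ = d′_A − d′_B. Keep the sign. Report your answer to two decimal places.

Δd′ = -0.29

A: z(0.862) = 1.089, z(0.209) = -0.810, d' = 1.899
B: z(0.765) = 0.722, z(0.071) = -1.468, d' = 2.190
Δd' = d'_A − d'_B = 1.899 − 2.190 = -0.291
B has the higher sensitivity.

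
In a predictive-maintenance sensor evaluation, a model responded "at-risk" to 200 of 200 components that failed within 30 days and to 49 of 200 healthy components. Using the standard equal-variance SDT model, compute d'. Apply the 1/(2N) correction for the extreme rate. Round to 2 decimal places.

d' = 3.50

The hit rate is 200/200 = 1, so apply the 1/(2N) correction: H → 1 − 1/(2·200) = 0.99750.
z(H) = z(0.99750) = 2.807
z(FA) = z(0.24500) = -0.690
d' = 2.807 − (-0.690) = 3.497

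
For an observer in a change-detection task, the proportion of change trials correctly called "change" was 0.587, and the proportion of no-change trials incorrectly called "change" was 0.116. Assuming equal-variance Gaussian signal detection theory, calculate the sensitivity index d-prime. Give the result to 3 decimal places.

Φ⁻¹(H) = Φ⁻¹(0.587) = 0.2198
Φ⁻¹(FA) = Φ⁻¹(0.116) = -1.1952
d' = z(H) − z(FA) = 0.2198 − (-1.1952) = 1.4150

d-prime = 1.415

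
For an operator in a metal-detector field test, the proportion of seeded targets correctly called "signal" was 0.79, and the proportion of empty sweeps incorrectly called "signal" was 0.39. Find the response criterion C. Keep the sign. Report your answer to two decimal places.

z(H) = z(0.79) = 0.806
z(FA) = z(0.39) = -0.279
c = −½·[z(H) + z(FA)] = −0.5 × (0.806 + (-0.279)) = -0.2635

C = -0.26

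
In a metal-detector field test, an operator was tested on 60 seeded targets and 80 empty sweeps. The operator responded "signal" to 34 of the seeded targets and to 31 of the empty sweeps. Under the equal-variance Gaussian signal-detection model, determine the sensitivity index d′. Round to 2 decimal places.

H = 34/60 = 0.5667
FA = 31/80 = 0.3875
z(0.5667) = 0.1680, z(0.3875) = -0.2858
d' = z(H) − z(FA) = 0.1680 − (-0.2858) = 0.4538

d′ = 0.45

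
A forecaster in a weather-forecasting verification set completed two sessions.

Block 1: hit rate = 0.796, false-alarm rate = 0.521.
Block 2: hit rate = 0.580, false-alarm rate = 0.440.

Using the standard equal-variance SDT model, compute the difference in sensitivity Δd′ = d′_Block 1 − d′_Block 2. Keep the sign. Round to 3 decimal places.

Block 1: z(0.796) = 0.8274, z(0.521) = 0.0527, d' = 0.7747
Block 2: z(0.580) = 0.2019, z(0.440) = -0.1510, d' = 0.3529
Δd' = d'_Block 1 − d'_Block 2 = 0.7747 − 0.3529 = 0.4218
Block 1 has the higher sensitivity.

Δd′ = 0.422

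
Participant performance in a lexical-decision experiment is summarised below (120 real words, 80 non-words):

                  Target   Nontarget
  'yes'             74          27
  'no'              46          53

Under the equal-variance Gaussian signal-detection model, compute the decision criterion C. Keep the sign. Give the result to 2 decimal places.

C = 0.06

H = 74/120 = 0.6167
FA = 27/80 = 0.3375
Φ⁻¹(0.6167) = 0.2968, Φ⁻¹(0.3375) = -0.4193
c = −½·[z(H) + z(FA)] = −0.5 × (0.2968 + (-0.4193)) = 0.06125
c > 0: the participant has a conservative response bias.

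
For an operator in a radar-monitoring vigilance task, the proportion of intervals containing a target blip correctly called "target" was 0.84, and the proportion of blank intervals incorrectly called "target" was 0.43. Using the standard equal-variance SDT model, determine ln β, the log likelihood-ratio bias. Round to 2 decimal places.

z(H) = z(0.84) = 0.994
z(FA) = z(0.43) = -0.176
ln β = −½·[z(H)² − z(FA)²] = −0.5 × (0.988 − 0.031) = -0.4785

ln β = -0.48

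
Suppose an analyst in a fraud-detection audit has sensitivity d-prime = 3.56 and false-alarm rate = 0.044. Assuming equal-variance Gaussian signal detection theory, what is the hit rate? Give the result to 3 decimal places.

hit rate = 0.968

z(false-alarm rate) = z(0.044) = -1.7060
z(H) = z(FA) + d' = -1.7060 + 3.56 = 1.8540
hit rate = Φ(1.8540) = 0.9681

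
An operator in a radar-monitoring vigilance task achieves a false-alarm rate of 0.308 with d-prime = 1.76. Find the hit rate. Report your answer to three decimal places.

hit rate = 0.896

z(false-alarm rate) = z(0.308) = -0.5015
z(H) = z(FA) + d' = -0.5015 + 1.76 = 1.2585
hit rate = Φ(1.2585) = 0.8959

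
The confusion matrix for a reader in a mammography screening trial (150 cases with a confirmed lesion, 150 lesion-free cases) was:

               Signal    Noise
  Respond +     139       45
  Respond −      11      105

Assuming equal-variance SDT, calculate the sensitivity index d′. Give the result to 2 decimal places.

H = 139/150 = 0.9267
FA = 45/150 = 0.3000
z(H) = 1.4516
z(FA) = -0.5244
d' = z(H) − z(FA) = 1.4516 − (-0.5244) = 1.9760

d′ = 1.98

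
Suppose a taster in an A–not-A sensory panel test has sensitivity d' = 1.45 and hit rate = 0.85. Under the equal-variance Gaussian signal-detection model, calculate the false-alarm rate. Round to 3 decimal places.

z(hit rate) = z(0.85) = 1.0364
z(FA) = z(H) − d' = 1.0364 − 1.45 = -0.4136
false-alarm rate = Φ(-0.4136) = 0.3396

false-alarm rate = 0.340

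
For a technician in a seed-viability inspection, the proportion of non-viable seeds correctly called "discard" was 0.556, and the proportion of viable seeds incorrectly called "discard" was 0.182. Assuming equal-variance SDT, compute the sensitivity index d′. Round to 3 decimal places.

d′ = 1.049

z(H) = z(0.556) = 0.1408
z(FA) = z(0.182) = -0.9078
d' = z(H) − z(FA) = 0.1408 − (-0.9078) = 1.0486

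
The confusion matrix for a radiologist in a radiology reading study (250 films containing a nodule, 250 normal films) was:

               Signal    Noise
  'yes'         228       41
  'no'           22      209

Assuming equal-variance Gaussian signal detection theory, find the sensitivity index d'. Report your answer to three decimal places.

d' = 2.331

H = 228/250 = 0.9120
FA = 41/250 = 0.1640
z(0.9120) = 1.3532, z(0.1640) = -0.9782
d' = z(H) − z(FA) = 1.3532 − (-0.9782) = 2.3314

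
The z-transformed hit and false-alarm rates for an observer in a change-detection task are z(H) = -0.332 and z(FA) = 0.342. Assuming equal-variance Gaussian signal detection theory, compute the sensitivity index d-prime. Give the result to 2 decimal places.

d' = z(H) − z(FA) = -0.332 − 0.342 = -0.674

d-prime = -0.67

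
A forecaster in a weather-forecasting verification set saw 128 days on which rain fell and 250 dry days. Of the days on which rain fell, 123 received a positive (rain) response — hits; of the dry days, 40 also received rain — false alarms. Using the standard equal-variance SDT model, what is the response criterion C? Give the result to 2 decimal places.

C = -0.38

H = 123/128 = 0.9609
FA = 40/250 = 0.1600
z(0.9609) = 1.7612, z(0.1600) = -0.9945
c = −½·[z(H) + z(FA)] = −0.5 × (1.7612 + (-0.9945)) = -0.38335
c < 0: the forecaster has a liberal response bias.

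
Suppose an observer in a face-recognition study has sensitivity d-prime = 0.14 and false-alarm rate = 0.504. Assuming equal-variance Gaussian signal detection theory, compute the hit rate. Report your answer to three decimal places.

z(false-alarm rate) = z(0.504) = 0.0100
z(H) = z(FA) + d' = 0.0100 + 0.14 = 0.1500
hit rate = Φ(0.1500) = 0.5596

hit rate = 0.560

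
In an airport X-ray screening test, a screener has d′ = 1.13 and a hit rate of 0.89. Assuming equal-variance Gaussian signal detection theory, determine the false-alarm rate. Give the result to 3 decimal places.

z(hit rate) = z(0.89) = 1.2265
z(FA) = z(H) − d' = 1.2265 − 1.13 = 0.0965
false-alarm rate = Φ(0.0965) = 0.5384

false-alarm rate = 0.538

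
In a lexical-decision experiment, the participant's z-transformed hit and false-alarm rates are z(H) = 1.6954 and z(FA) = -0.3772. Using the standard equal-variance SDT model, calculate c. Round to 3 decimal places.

c = −½·[z(H) + z(FA)] = −½·(1.6954 + (-0.3772)) = -0.6591

c = -0.659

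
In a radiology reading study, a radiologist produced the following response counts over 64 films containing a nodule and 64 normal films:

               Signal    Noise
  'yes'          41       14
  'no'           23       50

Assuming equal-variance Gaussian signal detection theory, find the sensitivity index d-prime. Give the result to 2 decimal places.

d-prime = 1.14

H = 41/64 = 0.6406
FA = 14/64 = 0.2188
z(H) = 0.3601
z(FA) = -0.7763
d' = z(H) − z(FA) = 0.3601 − (-0.7763) = 1.1364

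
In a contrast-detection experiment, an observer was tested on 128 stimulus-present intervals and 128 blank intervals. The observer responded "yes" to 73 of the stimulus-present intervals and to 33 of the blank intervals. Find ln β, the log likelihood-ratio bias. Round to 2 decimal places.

H = 73/128 = 0.5703
FA = 33/128 = 0.2578
Φ⁻¹(0.5703) = 0.177, Φ⁻¹(0.2578) = -0.650
ln β = −½·[z(H)² − z(FA)²] = −0.5 × (0.031 − 0.423) = 0.196

ln β = 0.20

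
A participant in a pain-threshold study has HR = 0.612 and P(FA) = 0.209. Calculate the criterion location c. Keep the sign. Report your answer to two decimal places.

c = 0.26

Φ⁻¹(H) = 0.285
Φ⁻¹(FA) = -0.810
c = −½·[z(H) + z(FA)] = −0.5 × (0.285 + (-0.810)) = 0.2625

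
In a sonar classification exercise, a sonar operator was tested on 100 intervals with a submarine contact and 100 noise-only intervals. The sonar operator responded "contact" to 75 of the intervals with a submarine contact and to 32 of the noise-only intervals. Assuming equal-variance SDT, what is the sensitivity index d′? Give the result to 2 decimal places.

H = 75/100 = 0.7500
FA = 32/100 = 0.3200
z(0.7500) = 0.674, z(0.3200) = -0.468
d' = z(H) − z(FA) = 0.674 − (-0.468) = 1.142

d′ = 1.14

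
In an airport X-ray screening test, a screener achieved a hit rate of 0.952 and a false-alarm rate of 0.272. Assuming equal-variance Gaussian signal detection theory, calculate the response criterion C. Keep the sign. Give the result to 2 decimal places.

z(H) = 1.665
z(FA) = -0.607
c = −½·[z(H) + z(FA)] = −0.5 × (1.665 + (-0.607)) = -0.529

C = -0.53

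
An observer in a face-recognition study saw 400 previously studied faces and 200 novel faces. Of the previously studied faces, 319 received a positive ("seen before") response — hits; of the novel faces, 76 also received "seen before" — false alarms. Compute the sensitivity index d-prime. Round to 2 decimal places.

H = 319/400 = 0.7975
FA = 76/200 = 0.3800
z(0.7975) = 0.833, z(0.3800) = -0.305
d' = z(H) − z(FA) = 0.833 − (-0.305) = 1.138

d-prime = 1.14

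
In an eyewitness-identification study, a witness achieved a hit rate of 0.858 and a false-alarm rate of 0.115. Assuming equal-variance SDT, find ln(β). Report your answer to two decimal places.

ln β = 0.15

z(H) = 1.071
z(FA) = -1.200
ln β = −½·[z(H)² − z(FA)²] = −0.5 × (1.147 − 1.440) = 0.1465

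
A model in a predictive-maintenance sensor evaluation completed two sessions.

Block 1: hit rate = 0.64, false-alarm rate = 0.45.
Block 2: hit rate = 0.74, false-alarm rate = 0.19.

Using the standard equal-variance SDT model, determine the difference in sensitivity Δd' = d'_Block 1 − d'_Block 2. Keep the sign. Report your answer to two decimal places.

Block 1: z(0.64) = 0.358, z(0.45) = -0.126, d' = 0.484
Block 2: z(0.74) = 0.643, z(0.19) = -0.878, d' = 1.521
Δd' = d'_Block 1 − d'_Block 2 = 0.484 − 1.521 = -1.037
Block 2 has the higher sensitivity.

Δd' = -1.04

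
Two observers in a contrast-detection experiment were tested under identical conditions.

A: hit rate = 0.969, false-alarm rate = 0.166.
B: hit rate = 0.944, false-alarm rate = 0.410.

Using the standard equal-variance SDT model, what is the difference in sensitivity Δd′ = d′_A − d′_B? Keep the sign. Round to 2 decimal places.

Δd′ = 1.02

A: z(0.969) = 1.866, z(0.166) = -0.970, d' = 2.836
B: z(0.944) = 1.589, z(0.410) = -0.228, d' = 1.817
Δd' = d'_A − d'_B = 2.836 − 1.817 = 1.019
A has the higher sensitivity.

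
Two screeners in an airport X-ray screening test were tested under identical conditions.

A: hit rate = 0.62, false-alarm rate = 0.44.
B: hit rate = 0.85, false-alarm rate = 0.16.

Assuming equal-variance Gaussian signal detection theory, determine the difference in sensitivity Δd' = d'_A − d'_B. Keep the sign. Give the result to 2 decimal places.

Δd' = -1.57

A: z(0.62) = 0.305, z(0.44) = -0.151, d' = 0.456
B: z(0.85) = 1.036, z(0.16) = -0.994, d' = 2.030
Δd' = d'_A − d'_B = 0.456 − 2.030 = -1.574
B has the higher sensitivity.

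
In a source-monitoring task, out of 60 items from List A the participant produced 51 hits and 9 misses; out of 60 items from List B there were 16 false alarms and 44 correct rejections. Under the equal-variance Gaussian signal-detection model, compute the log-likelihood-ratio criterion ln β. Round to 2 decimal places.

H = 51/60 = 0.8500
FA = 16/60 = 0.2667
z(0.8500) = 1.036, z(0.2667) = -0.623
ln β = −½·[z(H)² − z(FA)²] = −0.5 × (1.073 − 0.388) = -0.3425

ln β = -0.34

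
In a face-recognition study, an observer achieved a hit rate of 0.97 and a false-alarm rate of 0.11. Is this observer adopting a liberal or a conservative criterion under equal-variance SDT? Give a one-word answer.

z(H) = 1.881, z(FA) = -1.227
c = −½·(z(H) + z(FA)) = -0.327
c < 0 → liberal criterion (biased toward responding “yes”).

liberal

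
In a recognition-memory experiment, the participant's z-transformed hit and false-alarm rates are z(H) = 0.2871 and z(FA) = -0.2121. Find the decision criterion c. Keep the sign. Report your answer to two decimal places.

c = -0.04

c = −½·[z(H) + z(FA)] = −½·(0.2871 + (-0.2121)) = -0.0375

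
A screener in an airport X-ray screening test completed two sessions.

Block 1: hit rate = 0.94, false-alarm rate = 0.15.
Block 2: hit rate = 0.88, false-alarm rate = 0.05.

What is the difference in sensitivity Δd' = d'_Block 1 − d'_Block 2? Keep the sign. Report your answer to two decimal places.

Block 1: z(0.94) = 1.555, z(0.15) = -1.036, d' = 2.591
Block 2: z(0.88) = 1.175, z(0.05) = -1.645, d' = 2.820
Δd' = d'_Block 1 − d'_Block 2 = 2.591 − 2.820 = -0.229
Block 2 has the higher sensitivity.

Δd' = -0.23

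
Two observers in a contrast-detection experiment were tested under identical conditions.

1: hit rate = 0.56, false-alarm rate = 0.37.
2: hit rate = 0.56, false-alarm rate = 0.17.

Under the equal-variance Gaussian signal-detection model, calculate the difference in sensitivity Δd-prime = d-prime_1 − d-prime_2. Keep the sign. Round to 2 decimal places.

1: z(0.56) = 0.151, z(0.37) = -0.332, d' = 0.483
2: z(0.56) = 0.151, z(0.17) = -0.954, d' = 1.105
Δd' = d'_1 − d'_2 = 0.483 − 1.105 = -0.622
2 has the higher sensitivity.

Δd-prime = -0.62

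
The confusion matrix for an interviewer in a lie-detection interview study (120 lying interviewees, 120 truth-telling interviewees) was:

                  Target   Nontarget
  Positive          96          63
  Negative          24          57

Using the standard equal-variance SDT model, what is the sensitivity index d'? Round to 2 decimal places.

H = 96/120 = 0.8000
FA = 63/120 = 0.5250
z(H) = z(0.8000) = 0.842
z(FA) = z(0.5250) = 0.063
d' = z(H) − z(FA) = 0.842 − 0.063 = 0.779

d' = 0.78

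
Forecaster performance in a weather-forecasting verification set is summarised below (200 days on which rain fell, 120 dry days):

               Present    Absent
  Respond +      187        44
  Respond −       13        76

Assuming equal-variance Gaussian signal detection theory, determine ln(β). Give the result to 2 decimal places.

H = 187/200 = 0.9350
FA = 44/120 = 0.3667
z(H) = z(0.9350) = 1.514
z(FA) = z(0.3667) = -0.341
ln β = −½·[z(H)² − z(FA)²] = −0.5 × (2.292 − 0.116) = -1.088

ln β = -1.09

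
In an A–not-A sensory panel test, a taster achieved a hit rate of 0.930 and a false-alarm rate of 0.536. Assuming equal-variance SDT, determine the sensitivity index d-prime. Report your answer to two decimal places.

d-prime = 1.39

z(0.930) = 1.4758, z(0.536) = 0.0904
d' = z(H) − z(FA) = 1.4758 − 0.0904 = 1.3854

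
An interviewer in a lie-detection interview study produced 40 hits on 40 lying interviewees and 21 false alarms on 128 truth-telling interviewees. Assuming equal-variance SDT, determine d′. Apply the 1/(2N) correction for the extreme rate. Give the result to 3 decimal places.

d′ = 3.219

The hit rate is 40/40 = 1, so apply the 1/(2N) correction: H → 1 − 1/(2·40) = 0.98750.
z(H) = z(0.98750) = 2.2414
z(FA) = z(0.16406) = -0.9779
d' = 2.2414 − (-0.9779) = 3.2193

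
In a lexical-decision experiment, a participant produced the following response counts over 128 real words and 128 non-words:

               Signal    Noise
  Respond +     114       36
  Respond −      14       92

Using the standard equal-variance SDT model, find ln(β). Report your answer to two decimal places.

H = 114/128 = 0.8906
FA = 36/128 = 0.2812
Φ⁻¹(H) = Φ⁻¹(0.8906) = 1.230
Φ⁻¹(FA) = Φ⁻¹(0.2812) = -0.579
ln β = −½·[z(H)² − z(FA)²] = −0.5 × (1.513 − 0.335) = -0.589

ln β = -0.59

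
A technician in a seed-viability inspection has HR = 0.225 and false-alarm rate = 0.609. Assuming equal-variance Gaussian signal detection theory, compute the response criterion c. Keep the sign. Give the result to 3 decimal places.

z(H) = z(0.225) = -0.7554
z(FA) = z(0.609) = 0.2767
c = −½·[z(H) + z(FA)] = −0.5 × (-0.7554 + 0.2767) = 0.23935

c = 0.239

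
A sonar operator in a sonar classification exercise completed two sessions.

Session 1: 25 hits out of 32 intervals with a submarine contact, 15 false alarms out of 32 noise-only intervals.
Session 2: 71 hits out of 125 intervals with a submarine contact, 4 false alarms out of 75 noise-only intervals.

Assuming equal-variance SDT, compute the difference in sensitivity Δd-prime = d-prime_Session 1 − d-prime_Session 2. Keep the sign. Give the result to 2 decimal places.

Session 1: z(0.7812) = 0.776, z(0.4688) = -0.078, d' = 0.854
Session 2: z(0.5680) = 0.171, z(0.0533) = -1.614, d' = 1.785
Δd' = d'_Session 1 − d'_Session 2 = 0.854 − 1.785 = -0.931
Session 2 has the higher sensitivity.

Δd-prime = -0.93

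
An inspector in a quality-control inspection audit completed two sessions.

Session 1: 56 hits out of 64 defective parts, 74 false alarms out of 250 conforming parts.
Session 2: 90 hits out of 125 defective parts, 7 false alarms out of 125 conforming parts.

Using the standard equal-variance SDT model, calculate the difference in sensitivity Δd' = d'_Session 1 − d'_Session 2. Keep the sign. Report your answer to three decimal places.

Δd' = -0.486

Session 1: z(0.8750) = 1.1503, z(0.2960) = -0.5359, d' = 1.6862
Session 2: z(0.7200) = 0.5828, z(0.0560) = -1.5893, d' = 2.1721
Δd' = d'_Session 1 − d'_Session 2 = 1.6862 − 2.1721 = -0.4859
Session 2 has the higher sensitivity.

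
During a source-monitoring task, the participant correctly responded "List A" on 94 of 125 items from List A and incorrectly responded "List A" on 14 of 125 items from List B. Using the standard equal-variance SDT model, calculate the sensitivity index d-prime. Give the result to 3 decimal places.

d-prime = 1.897

H = 94/125 = 0.7520
FA = 14/125 = 0.1120
z(0.7520) = 0.6808, z(0.1120) = -1.2160
d' = z(H) − z(FA) = 0.6808 − (-1.2160) = 1.8968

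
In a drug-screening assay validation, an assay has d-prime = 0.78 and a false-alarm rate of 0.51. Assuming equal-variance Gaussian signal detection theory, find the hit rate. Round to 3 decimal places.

hit rate = 0.790

z(false-alarm rate) = z(0.51) = 0.0251
z(H) = z(FA) + d' = 0.0251 + 0.78 = 0.8051
hit rate = Φ(0.8051) = 0.7896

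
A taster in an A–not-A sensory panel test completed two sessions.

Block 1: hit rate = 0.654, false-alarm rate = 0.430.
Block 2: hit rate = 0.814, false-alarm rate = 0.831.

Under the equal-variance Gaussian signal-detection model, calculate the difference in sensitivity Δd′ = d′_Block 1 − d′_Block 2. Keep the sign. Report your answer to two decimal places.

Δd′ = 0.64

Block 1: z(0.654) = 0.396, z(0.430) = -0.176, d' = 0.572
Block 2: z(0.814) = 0.893, z(0.831) = 0.958, d' = -0.065
Δd' = d'_Block 1 − d'_Block 2 = 0.572 − (-0.065) = 0.637
Block 1 has the higher sensitivity.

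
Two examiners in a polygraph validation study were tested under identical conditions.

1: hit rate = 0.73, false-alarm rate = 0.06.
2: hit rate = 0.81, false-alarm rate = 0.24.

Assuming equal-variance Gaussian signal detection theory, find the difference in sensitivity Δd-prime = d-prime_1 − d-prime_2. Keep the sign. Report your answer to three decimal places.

1: z(0.73) = 0.6128, z(0.06) = -1.5548, d' = 2.1676
2: z(0.81) = 0.8779, z(0.24) = -0.7063, d' = 1.5842
Δd' = d'_1 − d'_2 = 2.1676 − 1.5842 = 0.5834
1 has the higher sensitivity.

Δd-prime = 0.583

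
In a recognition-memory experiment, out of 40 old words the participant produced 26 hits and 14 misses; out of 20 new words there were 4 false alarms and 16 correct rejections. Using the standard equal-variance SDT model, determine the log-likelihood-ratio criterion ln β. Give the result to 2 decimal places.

ln β = 0.28

H = 26/40 = 0.6500
FA = 4/20 = 0.2000
z(H) = z(0.6500) = 0.385
z(FA) = z(0.2000) = -0.842
ln β = −½·[z(H)² − z(FA)²] = −0.5 × (0.148 − 0.709) = 0.2805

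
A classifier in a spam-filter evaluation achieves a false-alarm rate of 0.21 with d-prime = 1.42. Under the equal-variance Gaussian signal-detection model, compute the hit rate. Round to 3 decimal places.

hit rate = 0.730

z(false-alarm rate) = z(0.21) = -0.8064
z(H) = z(FA) + d' = -0.8064 + 1.42 = 0.6136
hit rate = Φ(0.6136) = 0.7303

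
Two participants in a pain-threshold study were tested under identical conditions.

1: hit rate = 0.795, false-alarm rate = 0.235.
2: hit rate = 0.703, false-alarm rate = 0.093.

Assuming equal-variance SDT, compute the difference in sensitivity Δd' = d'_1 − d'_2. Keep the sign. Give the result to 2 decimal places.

1: z(0.795) = 0.824, z(0.235) = -0.722, d' = 1.546
2: z(0.703) = 0.533, z(0.093) = -1.323, d' = 1.856
Δd' = d'_1 − d'_2 = 1.546 − 1.856 = -0.310
2 has the higher sensitivity.

Δd' = -0.31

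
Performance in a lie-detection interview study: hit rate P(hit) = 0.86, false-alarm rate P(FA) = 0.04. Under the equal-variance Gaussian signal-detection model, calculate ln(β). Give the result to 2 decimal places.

ln β = 0.95

z(H) = 1.080
z(FA) = -1.751
ln β = −½·[z(H)² − z(FA)²] = −0.5 × (1.166 − 3.066) = 0.950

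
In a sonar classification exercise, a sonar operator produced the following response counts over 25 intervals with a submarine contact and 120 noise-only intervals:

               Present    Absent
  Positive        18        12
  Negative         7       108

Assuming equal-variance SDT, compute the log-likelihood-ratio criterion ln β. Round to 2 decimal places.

H = 18/25 = 0.7200
FA = 12/120 = 0.1000
z(H) = z(0.7200) = 0.583
z(FA) = z(0.1000) = -1.282
ln β = −½·[z(H)² − z(FA)²] = −0.5 × (0.340 − 1.644) = 0.652

ln β = 0.65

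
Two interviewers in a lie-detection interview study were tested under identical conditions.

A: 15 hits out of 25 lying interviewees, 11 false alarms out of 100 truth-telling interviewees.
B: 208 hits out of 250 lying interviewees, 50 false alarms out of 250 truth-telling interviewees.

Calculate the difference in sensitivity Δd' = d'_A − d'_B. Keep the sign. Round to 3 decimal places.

Δd' = -0.324

A: z(0.6000) = 0.2533, z(0.1100) = -1.2265, d' = 1.4798
B: z(0.8320) = 0.9621, z(0.2000) = -0.8416, d' = 1.8037
Δd' = d'_A − d'_B = 1.4798 − 1.8037 = -0.3239
B has the higher sensitivity.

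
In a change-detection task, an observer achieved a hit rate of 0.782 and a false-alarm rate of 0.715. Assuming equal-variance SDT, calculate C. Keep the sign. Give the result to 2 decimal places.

C = -0.67

z(H) = z(0.782) = 0.7790
z(FA) = z(0.715) = 0.5681
c = −½·[z(H) + z(FA)] = −0.5 × (0.7790 + 0.5681) = -0.67355
c < 0: the observer has a liberal response bias.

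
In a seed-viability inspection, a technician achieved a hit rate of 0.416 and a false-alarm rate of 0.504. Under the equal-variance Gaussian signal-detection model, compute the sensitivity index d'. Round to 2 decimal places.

d' = -0.22

z(H) = z(0.416) = -0.2121
z(FA) = z(0.504) = 0.0100
d' = z(H) − z(FA) = -0.2121 − 0.0100 = -0.2221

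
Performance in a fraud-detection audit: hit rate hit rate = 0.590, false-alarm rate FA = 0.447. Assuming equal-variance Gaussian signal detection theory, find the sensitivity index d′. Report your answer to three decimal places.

d′ = 0.361

z(H) = 0.2275
z(FA) = -0.1332
d' = z(H) − z(FA) = 0.2275 − (-0.1332) = 0.3607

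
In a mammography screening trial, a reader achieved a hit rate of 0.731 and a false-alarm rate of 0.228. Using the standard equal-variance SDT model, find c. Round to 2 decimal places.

c = 0.06

Φ⁻¹(H) = 0.6158
Φ⁻¹(FA) = -0.7454
c = −½·[z(H) + z(FA)] = −0.5 × (0.6158 + (-0.7454)) = 0.0648
c > 0: the reader has a conservative response bias.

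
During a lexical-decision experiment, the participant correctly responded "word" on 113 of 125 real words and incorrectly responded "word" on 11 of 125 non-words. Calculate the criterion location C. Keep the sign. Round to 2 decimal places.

C = 0.02

H = 113/125 = 0.9040
FA = 11/125 = 0.0880
Φ⁻¹(H) = Φ⁻¹(0.9040) = 1.3047
Φ⁻¹(FA) = Φ⁻¹(0.0880) = -1.3532
c = −½·[z(H) + z(FA)] = −0.5 × (1.3047 + (-1.3532)) = 0.02425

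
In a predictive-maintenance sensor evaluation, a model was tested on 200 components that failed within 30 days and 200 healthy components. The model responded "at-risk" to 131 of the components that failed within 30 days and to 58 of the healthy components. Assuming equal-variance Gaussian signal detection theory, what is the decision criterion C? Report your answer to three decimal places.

C = 0.077

H = 131/200 = 0.6550
FA = 58/200 = 0.2900
z(0.6550) = 0.3989, z(0.2900) = -0.5534
c = −½·[z(H) + z(FA)] = −0.5 × (0.3989 + (-0.5534)) = 0.07725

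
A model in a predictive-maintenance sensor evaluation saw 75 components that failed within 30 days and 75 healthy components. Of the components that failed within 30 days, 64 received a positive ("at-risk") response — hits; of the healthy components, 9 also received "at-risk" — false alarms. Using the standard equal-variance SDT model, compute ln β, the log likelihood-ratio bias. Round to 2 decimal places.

H = 64/75 = 0.8533
FA = 9/75 = 0.1200
Φ⁻¹(H) = 1.051
Φ⁻¹(FA) = -1.175
ln β = −½·[z(H)² − z(FA)²] = −0.5 × (1.105 − 1.381) = 0.138

ln β = 0.14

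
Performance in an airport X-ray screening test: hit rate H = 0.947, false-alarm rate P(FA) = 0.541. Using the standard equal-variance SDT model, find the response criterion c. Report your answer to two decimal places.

Φ⁻¹(H) = 1.6164
Φ⁻¹(FA) = 0.1030
c = −½·[z(H) + z(FA)] = −0.5 × (1.6164 + 0.1030) = -0.8597
c < 0: the screener has a liberal response bias.

c = -0.86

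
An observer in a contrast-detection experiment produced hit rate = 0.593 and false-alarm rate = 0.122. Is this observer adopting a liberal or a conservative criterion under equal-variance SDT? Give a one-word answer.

z(H) = 0.235, z(FA) = -1.165
c = −½·(z(H) + z(FA)) = 0.465
c > 0 → conservative criterion (biased toward responding “no”).

conservative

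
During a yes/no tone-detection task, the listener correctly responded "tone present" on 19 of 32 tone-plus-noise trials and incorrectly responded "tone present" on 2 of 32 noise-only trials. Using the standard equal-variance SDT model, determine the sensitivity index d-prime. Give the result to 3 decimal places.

H = 19/32 = 0.5938
FA = 2/32 = 0.0625
Φ⁻¹(0.5938) = 0.2373, Φ⁻¹(0.0625) = -1.5341
d' = z(H) − z(FA) = 0.2373 − (-1.5341) = 1.7714

d-prime = 1.771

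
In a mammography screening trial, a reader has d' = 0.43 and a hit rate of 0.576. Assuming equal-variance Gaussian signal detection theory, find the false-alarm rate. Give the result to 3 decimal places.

z(hit rate) = z(0.576) = 0.1917
z(FA) = z(H) − d' = 0.1917 − 0.43 = -0.2383
false-alarm rate = Φ(-0.2383) = 0.4058

false-alarm rate = 0.406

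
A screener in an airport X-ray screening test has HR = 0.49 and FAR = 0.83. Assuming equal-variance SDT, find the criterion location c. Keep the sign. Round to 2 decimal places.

z(H) = -0.025
z(FA) = 0.954
c = −½·[z(H) + z(FA)] = −0.5 × (-0.025 + 0.954) = -0.4645

c = -0.46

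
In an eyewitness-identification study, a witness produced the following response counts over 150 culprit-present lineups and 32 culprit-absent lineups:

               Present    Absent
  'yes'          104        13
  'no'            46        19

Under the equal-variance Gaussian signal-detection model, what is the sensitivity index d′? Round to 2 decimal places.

d′ = 0.74

H = 104/150 = 0.6933
FA = 13/32 = 0.4062
Φ⁻¹(0.6933) = 0.5052, Φ⁻¹(0.4062) = -0.2373
d' = z(H) − z(FA) = 0.5052 − (-0.2373) = 0.7425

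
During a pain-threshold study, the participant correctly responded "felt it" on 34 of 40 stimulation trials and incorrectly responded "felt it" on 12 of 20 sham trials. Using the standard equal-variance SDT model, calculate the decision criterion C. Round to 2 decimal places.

C = -0.64

H = 34/40 = 0.8500
FA = 12/20 = 0.6000
z(H) = 1.0364
z(FA) = 0.2533
c = −½·[z(H) + z(FA)] = −0.5 × (1.0364 + 0.2533) = -0.64485
c < 0: the participant has a liberal response bias.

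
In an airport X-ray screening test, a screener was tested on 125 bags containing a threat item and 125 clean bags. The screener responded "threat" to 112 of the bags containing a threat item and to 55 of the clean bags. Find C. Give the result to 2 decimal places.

C = -0.55

H = 112/125 = 0.8960
FA = 55/125 = 0.4400
Φ⁻¹(H) = 1.2591
Φ⁻¹(FA) = -0.1510
c = −½·[z(H) + z(FA)] = −0.5 × (1.2591 + (-0.1510)) = -0.55405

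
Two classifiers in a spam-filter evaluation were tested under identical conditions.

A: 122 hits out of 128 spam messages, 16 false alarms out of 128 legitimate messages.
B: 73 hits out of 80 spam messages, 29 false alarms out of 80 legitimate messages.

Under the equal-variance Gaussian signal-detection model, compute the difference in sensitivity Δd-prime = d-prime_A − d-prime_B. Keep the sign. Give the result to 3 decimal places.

A: z(0.9531) = 1.6757, z(0.1250) = -1.1503, d' = 2.8260
B: z(0.9125) = 1.3563, z(0.3625) = -0.3518, d' = 1.7081
Δd' = d'_A − d'_B = 2.8260 − 1.7081 = 1.1179
A has the higher sensitivity.

Δd-prime = 1.118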